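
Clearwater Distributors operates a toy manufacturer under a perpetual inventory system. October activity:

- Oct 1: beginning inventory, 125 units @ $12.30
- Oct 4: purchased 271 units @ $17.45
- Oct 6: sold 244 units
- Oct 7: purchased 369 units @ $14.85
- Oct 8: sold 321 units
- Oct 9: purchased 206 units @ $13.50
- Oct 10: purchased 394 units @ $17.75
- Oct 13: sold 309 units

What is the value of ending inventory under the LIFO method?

Ending inventory = $7,011.20

Oct 6, 244 sold [LIFO — newest first]: 244 @ $17.45 = $4,257.80
Oct 8, 321 sold [LIFO — newest first]: 321 @ $14.85 = $4,766.85
Oct 13, 309 sold [LIFO — newest first]: 309 @ $17.75 = $5,484.75
Total COGS = $4,257.80 + $4,766.85 + $5,484.75 = $14,509.40
Ending inventory: 125 @ $12.30 + 27 @ $17.45 + 48 @ $14.85 + 206 @ $13.50 + 85 @ $17.75 = $7,011.20
Check: goods available $21,520.60 = COGS $14,509.40 + ending $7,011.20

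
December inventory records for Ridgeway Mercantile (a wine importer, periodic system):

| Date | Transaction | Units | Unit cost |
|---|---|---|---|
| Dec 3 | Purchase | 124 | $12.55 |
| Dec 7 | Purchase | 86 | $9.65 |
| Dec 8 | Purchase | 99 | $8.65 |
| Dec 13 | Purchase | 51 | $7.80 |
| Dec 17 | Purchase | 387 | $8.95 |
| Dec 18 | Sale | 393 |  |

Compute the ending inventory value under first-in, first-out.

Ending inventory = $3,168.30

Dec 18, 393 sold [FIFO — oldest first]: 124 @ $12.55 + 86 @ $9.65 + 99 @ $8.65 + 51 @ $7.80 + 33 @ $8.95 = $3,935.60
Ending inventory: 354 @ $8.95 = $3,168.30
Check: goods available $7,103.90 = COGS $3,935.60 + ending $3,168.30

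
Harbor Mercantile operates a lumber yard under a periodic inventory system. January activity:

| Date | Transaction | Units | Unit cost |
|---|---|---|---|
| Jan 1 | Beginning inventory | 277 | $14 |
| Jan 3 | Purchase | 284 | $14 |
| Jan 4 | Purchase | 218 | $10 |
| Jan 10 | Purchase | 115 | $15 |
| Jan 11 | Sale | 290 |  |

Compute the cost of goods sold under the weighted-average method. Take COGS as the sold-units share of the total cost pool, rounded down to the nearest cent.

Jan 11, sell 290: 290/894 × $11,759.00 → $3,814.44
Ending inventory (cost pool remaining) = $7,944.56

COGS = $3,814.44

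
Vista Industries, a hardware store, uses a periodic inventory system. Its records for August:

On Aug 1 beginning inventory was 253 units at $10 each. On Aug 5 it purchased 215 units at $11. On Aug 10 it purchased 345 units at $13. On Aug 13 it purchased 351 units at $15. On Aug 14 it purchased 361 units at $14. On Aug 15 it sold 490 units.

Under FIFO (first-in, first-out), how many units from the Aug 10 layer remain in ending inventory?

Aug 15, 490 sold [FIFO — oldest first]: 253 @ $10 + 215 @ $11 + 22 @ $13 = $5,181
Ending inventory: 323 @ $13 + 351 @ $15 + 361 @ $14 = $14,518

323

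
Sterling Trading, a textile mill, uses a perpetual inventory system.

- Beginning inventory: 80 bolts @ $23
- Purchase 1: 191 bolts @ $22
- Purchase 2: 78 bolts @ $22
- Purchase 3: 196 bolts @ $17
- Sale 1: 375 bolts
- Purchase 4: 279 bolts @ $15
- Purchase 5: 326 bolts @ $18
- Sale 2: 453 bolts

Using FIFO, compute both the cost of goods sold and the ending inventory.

COGS = $15,347; ending inventory = $5,796

Sale 1 (375) [FIFO — oldest first]: 80 @ $23 + 191 @ $22 + 78 @ $22 + 26 @ $17 = $8,200
Sale 2 (453) [FIFO — oldest first]: 170 @ $17 + 279 @ $15 + 4 @ $18 = $7,147
Total COGS = $8,200 + $7,147 = $15,347
Ending inventory: 322 @ $18 = $5,796
Check: goods available $21,143 = COGS $15,347 + ending $5,796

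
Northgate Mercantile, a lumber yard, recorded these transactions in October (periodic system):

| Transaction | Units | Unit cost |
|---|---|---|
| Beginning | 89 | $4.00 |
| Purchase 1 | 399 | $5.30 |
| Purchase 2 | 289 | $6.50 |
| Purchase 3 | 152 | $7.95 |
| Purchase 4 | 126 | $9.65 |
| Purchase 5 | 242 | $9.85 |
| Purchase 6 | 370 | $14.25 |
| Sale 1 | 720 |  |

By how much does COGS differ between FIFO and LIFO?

FIFO COGS: 89 @ $4.00 + 399 @ $5.30 + 232 @ $6.50 = $3,978.70
LIFO COGS: 370 @ $14.25 + 242 @ $9.85 + 108 @ $9.65 = $8,698.40
Difference = |$3,978.70 − $8,698.40| = $4,719.70

$4,719.70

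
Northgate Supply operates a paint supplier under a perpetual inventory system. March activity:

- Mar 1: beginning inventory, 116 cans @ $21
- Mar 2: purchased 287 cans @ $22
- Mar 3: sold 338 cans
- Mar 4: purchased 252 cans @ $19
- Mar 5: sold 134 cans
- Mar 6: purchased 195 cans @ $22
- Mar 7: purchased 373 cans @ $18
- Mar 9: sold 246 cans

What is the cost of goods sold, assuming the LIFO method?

COGS = $14,359

Mar 3, 338 sold [LIFO — newest first]: 287 @ $22 + 51 @ $21 = $7,385
Mar 5, 134 sold [LIFO — newest first]: 134 @ $19 = $2,546
Mar 9, 246 sold [LIFO — newest first]: 246 @ $18 = $4,428
Total COGS = $7,385 + $2,546 + $4,428 = $14,359
Ending inventory: 65 @ $21 + 118 @ $19 + 195 @ $22 + 127 @ $18 = $10,183
Check: goods available $24,542 = COGS $14,359 + ending $10,183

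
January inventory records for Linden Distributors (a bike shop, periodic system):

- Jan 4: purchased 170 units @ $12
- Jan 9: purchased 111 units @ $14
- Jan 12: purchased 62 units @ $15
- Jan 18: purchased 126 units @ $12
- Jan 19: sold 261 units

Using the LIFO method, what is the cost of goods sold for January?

Jan 19, 261 sold [LIFO — newest first]: 126 @ $12 + 62 @ $15 + 73 @ $14 = $3,464
Ending inventory: 170 @ $12 + 38 @ $14 = $2,572

COGS = $3,464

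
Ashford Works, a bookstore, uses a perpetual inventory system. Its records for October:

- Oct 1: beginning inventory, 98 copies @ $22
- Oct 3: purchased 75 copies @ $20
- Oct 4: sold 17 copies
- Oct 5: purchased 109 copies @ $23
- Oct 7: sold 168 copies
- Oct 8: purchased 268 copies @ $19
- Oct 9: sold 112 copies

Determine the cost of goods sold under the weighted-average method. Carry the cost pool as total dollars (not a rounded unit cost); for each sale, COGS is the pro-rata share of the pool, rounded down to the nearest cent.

After Oct 1: 98 on hand, pool $2,156.00 (≈ $22.0000 each)
After Oct 3: 173 on hand, pool $3,656.00 (≈ $21.1329 each)
Oct 4, sell 17: 17/173 × $3,656.00 → $359.26
After Oct 5: 265 on hand, pool $5,803.74 (≈ $21.9009 each)
Oct 7, sell 168: 168/265 × $5,803.74 → $3,679.35
After Oct 8: 365 on hand, pool $7,216.39 (≈ $19.7709 each)
Oct 9, sell 112: 112/365 × $7,216.39 → $2,214.34
Total COGS = $359.26 + $3,679.35 + $2,214.34 = $6,252.95
Ending inventory (cost pool remaining) = $5,002.05
Check: goods available $11,255.00 = COGS $6,252.95 + ending $5,002.05

COGS = $6,252.95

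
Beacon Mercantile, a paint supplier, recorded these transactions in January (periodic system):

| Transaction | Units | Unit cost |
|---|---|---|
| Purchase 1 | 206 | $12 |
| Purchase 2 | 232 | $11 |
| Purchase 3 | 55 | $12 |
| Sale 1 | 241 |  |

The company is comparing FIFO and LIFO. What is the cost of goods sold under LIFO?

FIFO COGS: 206 @ $12 + 35 @ $11 = $2,857
LIFO COGS: 55 @ $12 + 186 @ $11 = $2,706

COGS = $2,706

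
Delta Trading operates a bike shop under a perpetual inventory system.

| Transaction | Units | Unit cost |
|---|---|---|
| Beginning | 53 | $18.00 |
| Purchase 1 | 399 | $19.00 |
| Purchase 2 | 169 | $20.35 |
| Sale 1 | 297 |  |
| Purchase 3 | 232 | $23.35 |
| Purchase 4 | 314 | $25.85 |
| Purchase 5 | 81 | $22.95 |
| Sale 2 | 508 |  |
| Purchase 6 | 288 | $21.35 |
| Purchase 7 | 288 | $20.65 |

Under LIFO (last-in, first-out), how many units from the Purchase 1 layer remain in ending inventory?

Sale 1 (297) [LIFO — newest first]: 169 @ $20.35 + 128 @ $19.00 = $5,871.15
Sale 2 (508) [LIFO — newest first]: 81 @ $22.95 + 314 @ $25.85 + 113 @ $23.35 = $12,614.40
Total COGS = $5,871.15 + $12,614.40 = $18,485.55
Ending inventory: 53 @ $18.00 + 271 @ $19.00 + 119 @ $23.35 + 288 @ $21.35 + 288 @ $20.65 = $20,977.65
Check: goods available $39,463.20 = COGS $18,485.55 + ending $20,977.65

271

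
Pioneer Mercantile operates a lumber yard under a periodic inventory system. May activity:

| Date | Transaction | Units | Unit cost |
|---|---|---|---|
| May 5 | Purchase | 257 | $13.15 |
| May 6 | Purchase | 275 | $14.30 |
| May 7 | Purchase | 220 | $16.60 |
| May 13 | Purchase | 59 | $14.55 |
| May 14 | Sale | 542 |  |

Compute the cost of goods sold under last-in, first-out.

May 14, 542 sold [LIFO — newest first]: 59 @ $14.55 + 220 @ $16.60 + 263 @ $14.30 = $8,271.35
Ending inventory: 257 @ $13.15 + 12 @ $14.30 = $3,551.15

COGS = $8,271.35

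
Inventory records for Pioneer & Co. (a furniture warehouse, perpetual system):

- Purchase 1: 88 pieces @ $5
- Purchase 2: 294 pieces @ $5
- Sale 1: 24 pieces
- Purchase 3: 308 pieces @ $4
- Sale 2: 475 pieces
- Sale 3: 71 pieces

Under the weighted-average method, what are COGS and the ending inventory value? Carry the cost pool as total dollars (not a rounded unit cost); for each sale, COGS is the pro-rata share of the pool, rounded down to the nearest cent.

After Purchase 1: 88 on hand, pool $440.00 (≈ $5.0000 each)
After Purchase 2: 382 on hand, pool $1,910.00 (≈ $5.0000 each)
Sale 1, sell 24: 24/382 × $1,910.00 → $120.00
After Purchase 3: 666 on hand, pool $3,022.00 (≈ $4.5375 each)
Sale 2, sell 475: 475/666 × $3,022.00 → $2,155.33
Sale 3, sell 71: 71/191 × $866.67 → $322.16
Total COGS = $120.00 + $2,155.33 + $322.16 = $2,597.49
Ending inventory (cost pool remaining) = $544.51
Check: goods available $3,142.00 = COGS $2,597.49 + ending $544.51

COGS = $2,597.49; ending inventory = $544.51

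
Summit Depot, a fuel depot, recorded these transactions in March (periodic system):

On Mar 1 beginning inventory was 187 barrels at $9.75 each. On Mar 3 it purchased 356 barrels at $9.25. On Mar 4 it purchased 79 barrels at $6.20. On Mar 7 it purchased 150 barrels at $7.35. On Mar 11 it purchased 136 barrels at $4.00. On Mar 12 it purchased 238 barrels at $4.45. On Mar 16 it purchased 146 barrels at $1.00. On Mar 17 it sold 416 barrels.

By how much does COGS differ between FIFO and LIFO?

$2,608.40

FIFO COGS: 187 @ $9.75 + 229 @ $9.25 = $3,941.50
LIFO COGS: 146 @ $1.00 + 238 @ $4.45 + 32 @ $4.00 = $1,333.10
Difference = |$3,941.50 − $1,333.10| = $2,608.40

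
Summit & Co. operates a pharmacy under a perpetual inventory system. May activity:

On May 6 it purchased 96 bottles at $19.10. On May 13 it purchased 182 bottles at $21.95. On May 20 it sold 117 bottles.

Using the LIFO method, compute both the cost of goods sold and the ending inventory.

May 20, 117 sold [LIFO — newest first]: 117 @ $21.95 = $2,568.15
Ending inventory: 96 @ $19.10 + 65 @ $21.95 = $3,260.35
Check: goods available $5,828.50 = COGS $2,568.15 + ending $3,260.35

COGS = $2,568.15; ending inventory = $3,260.35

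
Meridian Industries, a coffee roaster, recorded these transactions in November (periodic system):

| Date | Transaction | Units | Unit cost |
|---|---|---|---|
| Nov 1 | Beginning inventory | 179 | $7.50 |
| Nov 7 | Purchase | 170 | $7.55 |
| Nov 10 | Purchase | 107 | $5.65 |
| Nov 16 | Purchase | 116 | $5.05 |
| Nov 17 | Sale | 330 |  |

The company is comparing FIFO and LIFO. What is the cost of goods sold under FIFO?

COGS = $2,482.55

FIFO COGS: 179 @ $7.50 + 151 @ $7.55 = $2,482.55
LIFO COGS: 116 @ $5.05 + 107 @ $5.65 + 107 @ $7.55 = $1,998.20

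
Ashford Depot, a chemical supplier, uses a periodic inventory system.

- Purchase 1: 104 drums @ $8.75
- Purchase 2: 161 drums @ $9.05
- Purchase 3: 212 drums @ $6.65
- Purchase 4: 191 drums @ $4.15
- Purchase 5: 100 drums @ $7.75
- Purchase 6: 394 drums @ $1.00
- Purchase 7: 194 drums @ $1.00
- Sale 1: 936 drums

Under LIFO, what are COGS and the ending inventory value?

COGS = $2,534.70; ending inventory = $3,397.80

Sale 1 (936) [LIFO — newest first]: 194 @ $1.00 + 394 @ $1.00 + 100 @ $7.75 + 191 @ $4.15 + 57 @ $6.65 = $2,534.70
Ending inventory: 104 @ $8.75 + 161 @ $9.05 + 155 @ $6.65 = $3,397.80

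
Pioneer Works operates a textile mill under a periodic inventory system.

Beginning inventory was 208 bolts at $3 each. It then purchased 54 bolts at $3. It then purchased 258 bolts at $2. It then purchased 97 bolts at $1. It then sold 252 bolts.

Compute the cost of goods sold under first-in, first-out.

COGS = $756

Sale 1 (252) [FIFO — oldest first]: 208 @ $3 + 44 @ $3 = $756
Ending inventory: 10 @ $3 + 258 @ $2 + 97 @ $1 = $643
Check: goods available $1,399 = COGS $756 + ending $643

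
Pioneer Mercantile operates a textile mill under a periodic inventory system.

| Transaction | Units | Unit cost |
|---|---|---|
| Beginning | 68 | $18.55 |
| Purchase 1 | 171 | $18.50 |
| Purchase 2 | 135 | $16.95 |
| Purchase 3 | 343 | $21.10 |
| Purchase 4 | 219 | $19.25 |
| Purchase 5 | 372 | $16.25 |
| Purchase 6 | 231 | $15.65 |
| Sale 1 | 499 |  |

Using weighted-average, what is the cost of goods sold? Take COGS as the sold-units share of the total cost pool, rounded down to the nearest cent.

COGS = $9,022.31

Sale 1, sell 499: 499/1539 × $27,826.35 → $9,022.31
Ending inventory (cost pool remaining) = $18,804.04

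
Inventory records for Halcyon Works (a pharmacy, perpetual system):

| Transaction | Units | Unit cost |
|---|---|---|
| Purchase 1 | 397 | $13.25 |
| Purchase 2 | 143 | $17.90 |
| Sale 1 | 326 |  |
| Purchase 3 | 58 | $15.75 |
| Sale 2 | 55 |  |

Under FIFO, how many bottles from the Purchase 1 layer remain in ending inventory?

16

Sale 1 (326) [FIFO — oldest first]: 326 @ $13.25 = $4,319.50
Sale 2 (55) [FIFO — oldest first]: 55 @ $13.25 = $728.75
Total COGS = $4,319.50 + $728.75 = $5,048.25
Ending inventory: 16 @ $13.25 + 143 @ $17.90 + 58 @ $15.75 = $3,685.20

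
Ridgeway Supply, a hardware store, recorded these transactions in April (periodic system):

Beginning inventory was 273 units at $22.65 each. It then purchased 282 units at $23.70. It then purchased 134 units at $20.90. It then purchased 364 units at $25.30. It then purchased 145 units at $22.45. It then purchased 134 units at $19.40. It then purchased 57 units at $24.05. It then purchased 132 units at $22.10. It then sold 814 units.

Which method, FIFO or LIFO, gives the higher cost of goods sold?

LIFO

FIFO COGS: 273 @ $22.65 + 282 @ $23.70 + 134 @ $20.90 + 125 @ $25.30 = $18,829.95
LIFO COGS: 132 @ $22.10 + 57 @ $24.05 + 134 @ $19.40 + 145 @ $22.45 + 346 @ $25.30 = $18,896.70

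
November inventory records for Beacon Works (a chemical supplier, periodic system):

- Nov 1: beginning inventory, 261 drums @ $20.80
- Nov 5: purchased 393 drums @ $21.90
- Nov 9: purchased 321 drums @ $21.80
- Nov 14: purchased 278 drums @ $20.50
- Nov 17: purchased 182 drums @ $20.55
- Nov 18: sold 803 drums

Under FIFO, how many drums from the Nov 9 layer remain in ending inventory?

Nov 18, 803 sold [FIFO — oldest first]: 261 @ $20.80 + 393 @ $21.90 + 149 @ $21.80 = $17,283.70
Ending inventory: 172 @ $21.80 + 278 @ $20.50 + 182 @ $20.55 = $13,188.70

172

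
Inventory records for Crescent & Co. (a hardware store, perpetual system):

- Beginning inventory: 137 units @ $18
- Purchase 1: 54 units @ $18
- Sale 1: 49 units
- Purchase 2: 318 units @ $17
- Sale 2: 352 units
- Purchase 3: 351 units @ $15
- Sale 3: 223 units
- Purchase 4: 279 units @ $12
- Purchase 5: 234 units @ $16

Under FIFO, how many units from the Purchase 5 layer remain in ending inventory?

Sale 1 (49) [FIFO — oldest first]: 49 @ $18 = $882
Sale 2 (352) [FIFO — oldest first]: 88 @ $18 + 54 @ $18 + 210 @ $17 = $6,126
Sale 3 (223) [FIFO — oldest first]: 108 @ $17 + 115 @ $15 = $3,561
Total COGS = $882 + $6,126 + $3,561 = $10,569
Ending inventory: 236 @ $15 + 279 @ $12 + 234 @ $16 = $10,632

234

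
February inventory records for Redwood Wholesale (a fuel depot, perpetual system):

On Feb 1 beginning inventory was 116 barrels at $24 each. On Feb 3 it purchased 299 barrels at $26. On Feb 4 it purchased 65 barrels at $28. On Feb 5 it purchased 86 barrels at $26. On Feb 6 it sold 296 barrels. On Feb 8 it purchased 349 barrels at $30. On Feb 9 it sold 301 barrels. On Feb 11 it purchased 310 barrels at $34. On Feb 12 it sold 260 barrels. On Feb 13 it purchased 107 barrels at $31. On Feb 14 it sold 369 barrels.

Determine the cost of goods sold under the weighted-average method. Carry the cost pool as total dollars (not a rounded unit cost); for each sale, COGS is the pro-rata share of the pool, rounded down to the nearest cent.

COGS = $35,650.79

After Feb 1: 116 on hand, pool $2,784.00 (≈ $24.0000 each)
After Feb 3: 415 on hand, pool $10,558.00 (≈ $25.4410 each)
After Feb 4: 480 on hand, pool $12,378.00 (≈ $25.7875 each)
After Feb 5: 566 on hand, pool $14,614.00 (≈ $25.8198 each)
Feb 6, sell 296: 296/566 × $14,614.00 → $7,642.65
After Feb 8: 619 on hand, pool $17,441.35 (≈ $28.1767 each)
Feb 9, sell 301: 301/619 × $17,441.35 → $8,481.17
After Feb 11: 628 on hand, pool $19,500.18 (≈ $31.0512 each)
Feb 12, sell 260: 260/628 × $19,500.18 → $8,073.32
After Feb 13: 475 on hand, pool $14,743.86 (≈ $31.0397 each)
Feb 14, sell 369: 369/475 × $14,743.86 → $11,453.65
Total COGS = $7,642.65 + $8,481.17 + $8,073.32 + $11,453.65 = $35,650.79
Ending inventory (cost pool remaining) = $3,290.21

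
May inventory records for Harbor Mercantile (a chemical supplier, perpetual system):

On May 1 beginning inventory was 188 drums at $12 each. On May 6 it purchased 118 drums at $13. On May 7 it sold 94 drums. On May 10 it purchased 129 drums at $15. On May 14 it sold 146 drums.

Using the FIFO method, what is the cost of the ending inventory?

Ending inventory = $2,793

May 7, 94 sold [FIFO — oldest first]: 94 @ $12 = $1,128
May 14, 146 sold [FIFO — oldest first]: 94 @ $12 + 52 @ $13 = $1,804
Total COGS = $1,128 + $1,804 = $2,932
Ending inventory: 66 @ $13 + 129 @ $15 = $2,793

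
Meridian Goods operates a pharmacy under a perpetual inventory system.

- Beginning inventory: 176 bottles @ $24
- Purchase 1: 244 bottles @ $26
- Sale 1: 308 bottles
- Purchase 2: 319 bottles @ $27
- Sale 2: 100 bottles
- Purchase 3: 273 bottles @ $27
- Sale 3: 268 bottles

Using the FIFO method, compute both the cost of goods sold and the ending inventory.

Sale 1 (308) [FIFO — oldest first]: 176 @ $24 + 132 @ $26 = $7,656
Sale 2 (100) [FIFO — oldest first]: 100 @ $26 = $2,600
Sale 3 (268) [FIFO — oldest first]: 12 @ $26 + 256 @ $27 = $7,224
Total COGS = $7,656 + $2,600 + $7,224 = $17,480
Ending inventory: 63 @ $27 + 273 @ $27 = $9,072

COGS = $17,480; ending inventory = $9,072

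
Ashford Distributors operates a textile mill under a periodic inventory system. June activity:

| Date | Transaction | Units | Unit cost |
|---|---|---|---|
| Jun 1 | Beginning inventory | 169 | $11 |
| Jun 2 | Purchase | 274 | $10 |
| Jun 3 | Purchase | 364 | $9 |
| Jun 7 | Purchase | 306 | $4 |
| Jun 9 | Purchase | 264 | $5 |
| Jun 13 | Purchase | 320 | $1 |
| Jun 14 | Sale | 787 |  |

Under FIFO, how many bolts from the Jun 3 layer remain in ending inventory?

20

Jun 14, 787 sold [FIFO — oldest first]: 169 @ $11 + 274 @ $10 + 344 @ $9 = $7,695
Ending inventory: 20 @ $9 + 306 @ $4 + 264 @ $5 + 320 @ $1 = $3,044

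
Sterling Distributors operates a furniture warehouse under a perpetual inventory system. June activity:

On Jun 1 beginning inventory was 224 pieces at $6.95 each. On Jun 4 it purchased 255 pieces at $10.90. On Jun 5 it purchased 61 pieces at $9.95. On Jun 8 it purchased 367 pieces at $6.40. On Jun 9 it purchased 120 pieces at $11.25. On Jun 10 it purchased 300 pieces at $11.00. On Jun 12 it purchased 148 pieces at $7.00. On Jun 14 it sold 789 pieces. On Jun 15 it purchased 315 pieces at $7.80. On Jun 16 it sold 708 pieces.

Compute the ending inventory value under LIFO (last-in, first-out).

Ending inventory = $2,308.90

Jun 14, 789 sold [LIFO — newest first]: 148 @ $7.00 + 300 @ $11.00 + 120 @ $11.25 + 221 @ $6.40 = $7,100.40
Jun 16, 708 sold [LIFO — newest first]: 315 @ $7.80 + 146 @ $6.40 + 61 @ $9.95 + 186 @ $10.90 = $6,025.75
Total COGS = $7,100.40 + $6,025.75 = $13,126.15
Ending inventory: 224 @ $6.95 + 69 @ $10.90 = $2,308.90
Check: goods available $15,435.05 = COGS $13,126.15 + ending $2,308.90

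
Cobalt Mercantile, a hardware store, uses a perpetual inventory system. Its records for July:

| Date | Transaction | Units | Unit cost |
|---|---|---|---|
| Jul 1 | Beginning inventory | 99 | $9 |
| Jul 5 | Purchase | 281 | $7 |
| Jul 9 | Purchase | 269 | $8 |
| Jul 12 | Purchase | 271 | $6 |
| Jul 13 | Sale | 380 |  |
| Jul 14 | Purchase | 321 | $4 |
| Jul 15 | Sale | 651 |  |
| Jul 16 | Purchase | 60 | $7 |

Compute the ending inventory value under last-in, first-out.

Ending inventory = $2,088

Jul 13, 380 sold [LIFO — newest first]: 271 @ $6 + 109 @ $8 = $2,498
Jul 15, 651 sold [LIFO — newest first]: 321 @ $4 + 160 @ $8 + 170 @ $7 = $3,754
Total COGS = $2,498 + $3,754 = $6,252
Ending inventory: 99 @ $9 + 111 @ $7 + 60 @ $7 = $2,088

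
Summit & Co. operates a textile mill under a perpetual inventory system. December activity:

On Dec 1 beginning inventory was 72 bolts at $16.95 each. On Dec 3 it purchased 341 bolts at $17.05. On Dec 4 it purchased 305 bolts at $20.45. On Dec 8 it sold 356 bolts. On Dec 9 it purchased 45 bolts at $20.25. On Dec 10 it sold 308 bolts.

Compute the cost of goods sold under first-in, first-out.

COGS = $12,167.40

Dec 8, 356 sold [FIFO — oldest first]: 72 @ $16.95 + 284 @ $17.05 = $6,062.60
Dec 10, 308 sold [FIFO — oldest first]: 57 @ $17.05 + 251 @ $20.45 = $6,104.80
Total COGS = $6,062.60 + $6,104.80 = $12,167.40
Ending inventory: 54 @ $20.45 + 45 @ $20.25 = $2,015.55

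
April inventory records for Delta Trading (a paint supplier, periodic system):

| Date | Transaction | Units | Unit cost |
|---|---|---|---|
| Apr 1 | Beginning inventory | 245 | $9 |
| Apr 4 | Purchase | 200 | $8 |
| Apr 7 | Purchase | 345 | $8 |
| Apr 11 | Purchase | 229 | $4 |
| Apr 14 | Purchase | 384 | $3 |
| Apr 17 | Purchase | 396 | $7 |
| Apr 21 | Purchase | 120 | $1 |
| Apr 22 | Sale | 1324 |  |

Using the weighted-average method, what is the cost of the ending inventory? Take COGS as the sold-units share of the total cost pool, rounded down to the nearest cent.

Ending inventory = $3,573.42

Apr 22, sell 1324: 1324/1919 × $11,525.00 → $7,951.58
Ending inventory (cost pool remaining) = $3,573.42
Check: goods available $11,525.00 = COGS $7,951.58 + ending $3,573.42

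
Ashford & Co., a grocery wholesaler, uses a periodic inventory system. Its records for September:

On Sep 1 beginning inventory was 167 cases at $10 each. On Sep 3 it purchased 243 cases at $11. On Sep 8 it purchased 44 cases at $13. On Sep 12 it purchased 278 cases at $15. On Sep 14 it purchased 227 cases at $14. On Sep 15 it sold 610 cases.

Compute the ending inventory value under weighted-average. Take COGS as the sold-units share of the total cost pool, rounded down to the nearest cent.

Sep 15, sell 610: 610/959 × $12,263.00 → $7,800.23
Ending inventory (cost pool remaining) = $4,462.77

Ending inventory = $4,462.77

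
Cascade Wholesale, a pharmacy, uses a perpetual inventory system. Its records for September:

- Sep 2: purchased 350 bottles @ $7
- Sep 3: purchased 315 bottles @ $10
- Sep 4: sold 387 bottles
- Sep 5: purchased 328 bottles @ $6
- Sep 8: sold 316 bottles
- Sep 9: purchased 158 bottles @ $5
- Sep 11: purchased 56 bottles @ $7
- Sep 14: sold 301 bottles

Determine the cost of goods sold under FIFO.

COGS = $7,623

Sep 4, 387 sold [FIFO — oldest first]: 350 @ $7 + 37 @ $10 = $2,820
Sep 8, 316 sold [FIFO — oldest first]: 278 @ $10 + 38 @ $6 = $3,008
Sep 14, 301 sold [FIFO — oldest first]: 290 @ $6 + 11 @ $5 = $1,795
Total COGS = $2,820 + $3,008 + $1,795 = $7,623
Ending inventory: 147 @ $5 + 56 @ $7 = $1,127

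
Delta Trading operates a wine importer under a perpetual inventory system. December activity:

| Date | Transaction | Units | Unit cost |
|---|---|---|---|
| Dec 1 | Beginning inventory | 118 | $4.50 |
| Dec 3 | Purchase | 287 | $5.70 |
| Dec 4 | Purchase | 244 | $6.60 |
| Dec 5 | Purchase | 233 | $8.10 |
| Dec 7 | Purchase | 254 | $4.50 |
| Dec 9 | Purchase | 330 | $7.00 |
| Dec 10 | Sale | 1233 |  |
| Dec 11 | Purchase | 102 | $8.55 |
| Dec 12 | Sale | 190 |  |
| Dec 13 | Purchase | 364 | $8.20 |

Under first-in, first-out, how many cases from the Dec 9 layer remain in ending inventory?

43

Dec 10, 1233 sold [FIFO — oldest first]: 118 @ $4.50 + 287 @ $5.70 + 244 @ $6.60 + 233 @ $8.10 + 254 @ $4.50 + 97 @ $7.00 = $7,486.60
Dec 12, 190 sold [FIFO — oldest first]: 190 @ $7.00 = $1,330.00
Total COGS = $7,486.60 + $1,330.00 = $8,816.60
Ending inventory: 43 @ $7.00 + 102 @ $8.55 + 364 @ $8.20 = $4,157.90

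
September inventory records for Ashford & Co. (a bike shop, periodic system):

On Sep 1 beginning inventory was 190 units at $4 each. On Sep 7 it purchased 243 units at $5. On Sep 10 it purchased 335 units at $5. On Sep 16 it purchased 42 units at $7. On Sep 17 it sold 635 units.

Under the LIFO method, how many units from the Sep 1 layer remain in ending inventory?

Sep 17, 635 sold [LIFO — newest first]: 42 @ $7 + 335 @ $5 + 243 @ $5 + 15 @ $4 = $3,244
Ending inventory: 175 @ $4 = $700
Check: goods available $3,944 = COGS $3,244 + ending $700

175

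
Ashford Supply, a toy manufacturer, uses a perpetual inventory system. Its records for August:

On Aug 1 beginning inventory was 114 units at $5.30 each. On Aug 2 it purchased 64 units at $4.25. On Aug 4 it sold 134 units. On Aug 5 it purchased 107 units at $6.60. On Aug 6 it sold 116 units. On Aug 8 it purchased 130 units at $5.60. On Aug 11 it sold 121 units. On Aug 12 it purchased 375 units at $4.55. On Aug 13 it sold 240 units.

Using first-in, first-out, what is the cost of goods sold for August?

COGS = $3,202.20

Aug 4, 134 sold [FIFO — oldest first]: 114 @ $5.30 + 20 @ $4.25 = $689.20
Aug 6, 116 sold [FIFO — oldest first]: 44 @ $4.25 + 72 @ $6.60 = $662.20
Aug 11, 121 sold [FIFO — oldest first]: 35 @ $6.60 + 86 @ $5.60 = $712.60
Aug 13, 240 sold [FIFO — oldest first]: 44 @ $5.60 + 196 @ $4.55 = $1,138.20
Total COGS = $689.20 + $662.20 + $712.60 + $1,138.20 = $3,202.20
Ending inventory: 179 @ $4.55 = $814.45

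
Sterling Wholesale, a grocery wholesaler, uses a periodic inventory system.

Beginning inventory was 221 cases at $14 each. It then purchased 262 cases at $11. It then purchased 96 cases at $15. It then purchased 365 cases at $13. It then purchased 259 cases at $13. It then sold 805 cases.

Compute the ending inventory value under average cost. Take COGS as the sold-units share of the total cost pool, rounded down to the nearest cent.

Sale 1, sell 805: 805/1203 × $15,528.00 → $10,390.72
Ending inventory (cost pool remaining) = $5,137.28
Check: goods available $15,528.00 = COGS $10,390.72 + ending $5,137.28

Ending inventory = $5,137.28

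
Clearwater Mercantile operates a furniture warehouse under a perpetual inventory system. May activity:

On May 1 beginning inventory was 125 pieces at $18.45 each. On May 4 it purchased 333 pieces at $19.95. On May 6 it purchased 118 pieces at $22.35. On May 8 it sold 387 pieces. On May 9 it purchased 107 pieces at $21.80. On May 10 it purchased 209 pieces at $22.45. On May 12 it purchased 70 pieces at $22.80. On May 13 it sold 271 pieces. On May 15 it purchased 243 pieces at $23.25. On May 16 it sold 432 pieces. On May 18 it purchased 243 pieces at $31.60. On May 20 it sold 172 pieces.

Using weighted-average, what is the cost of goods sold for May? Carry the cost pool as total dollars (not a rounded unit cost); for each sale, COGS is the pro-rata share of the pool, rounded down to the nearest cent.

After May 1: 125 on hand, pool $2,306.25 (≈ $18.4500 each)
After May 4: 458 on hand, pool $8,949.60 (≈ $19.5406 each)
After May 6: 576 on hand, pool $11,586.90 (≈ $20.1161 each)
May 8, sell 387: 387/576 × $11,586.90 → $7,784.94
After May 9: 296 on hand, pool $6,134.56 (≈ $20.7249 each)
After May 10: 505 on hand, pool $10,826.61 (≈ $21.4388 each)
After May 12: 575 on hand, pool $12,422.61 (≈ $21.6045 each)
May 13, sell 271: 271/575 × $12,422.61 → $5,854.83
After May 15: 547 on hand, pool $12,217.53 (≈ $22.3355 each)
May 16, sell 432: 432/547 × $12,217.53 → $9,648.94
After May 18: 358 on hand, pool $10,247.39 (≈ $28.6240 each)
May 20, sell 172: 172/358 × $10,247.39 → $4,923.32
Total COGS = $7,784.94 + $5,854.83 + $9,648.94 + $4,923.32 = $28,212.03
Ending inventory (cost pool remaining) = $5,324.07

COGS = $28,212.03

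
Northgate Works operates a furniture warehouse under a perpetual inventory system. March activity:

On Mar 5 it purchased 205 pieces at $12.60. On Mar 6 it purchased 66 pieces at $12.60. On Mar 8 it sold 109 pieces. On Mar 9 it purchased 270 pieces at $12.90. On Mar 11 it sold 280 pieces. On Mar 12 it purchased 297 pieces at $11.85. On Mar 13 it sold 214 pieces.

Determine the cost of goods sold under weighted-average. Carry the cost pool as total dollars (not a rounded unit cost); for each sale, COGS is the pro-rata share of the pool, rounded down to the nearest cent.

COGS = $7,557.71

After Mar 5: 205 on hand, pool $2,583.00 (≈ $12.6000 each)
After Mar 6: 271 on hand, pool $3,414.60 (≈ $12.6000 each)
Mar 8, sell 109: 109/271 × $3,414.60 → $1,373.40
After Mar 9: 432 on hand, pool $5,524.20 (≈ $12.7875 each)
Mar 11, sell 280: 280/432 × $5,524.20 → $3,580.50
After Mar 12: 449 on hand, pool $5,463.15 (≈ $12.1674 each)
Mar 13, sell 214: 214/449 × $5,463.15 → $2,603.81
Total COGS = $1,373.40 + $3,580.50 + $2,603.81 = $7,557.71
Ending inventory (cost pool remaining) = $2,859.34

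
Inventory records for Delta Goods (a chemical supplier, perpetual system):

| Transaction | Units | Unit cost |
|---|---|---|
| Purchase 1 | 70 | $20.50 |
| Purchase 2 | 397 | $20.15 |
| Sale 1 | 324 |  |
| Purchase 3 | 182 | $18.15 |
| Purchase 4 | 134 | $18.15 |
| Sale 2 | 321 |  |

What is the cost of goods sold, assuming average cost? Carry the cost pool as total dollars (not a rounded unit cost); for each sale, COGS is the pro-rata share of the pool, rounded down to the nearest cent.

After Purchase 1: 70 on hand, pool $1,435.00 (≈ $20.5000 each)
After Purchase 2: 467 on hand, pool $9,434.55 (≈ $20.2025 each)
Sale 1, sell 324: 324/467 × $9,434.55 → $6,545.59
After Purchase 3: 325 on hand, pool $6,192.26 (≈ $19.0531 each)
After Purchase 4: 459 on hand, pool $8,624.36 (≈ $18.7895 each)
Sale 2, sell 321: 321/459 × $8,624.36 → $6,031.41
Total COGS = $6,545.59 + $6,031.41 = $12,577.00
Ending inventory (cost pool remaining) = $2,592.95
Check: goods available $15,169.95 = COGS $12,577.00 + ending $2,592.95

COGS = $12,577.00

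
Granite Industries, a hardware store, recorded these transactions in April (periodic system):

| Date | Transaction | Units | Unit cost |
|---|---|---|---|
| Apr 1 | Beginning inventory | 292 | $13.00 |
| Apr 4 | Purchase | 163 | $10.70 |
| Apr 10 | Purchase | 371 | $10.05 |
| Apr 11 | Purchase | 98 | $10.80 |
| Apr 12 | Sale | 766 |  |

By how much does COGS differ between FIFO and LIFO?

FIFO COGS: 292 @ $13.00 + 163 @ $10.70 + 311 @ $10.05 = $8,665.65
LIFO COGS: 98 @ $10.80 + 371 @ $10.05 + 163 @ $10.70 + 134 @ $13.00 = $8,273.05
Difference = |$8,665.65 − $8,273.05| = $392.60

$392.60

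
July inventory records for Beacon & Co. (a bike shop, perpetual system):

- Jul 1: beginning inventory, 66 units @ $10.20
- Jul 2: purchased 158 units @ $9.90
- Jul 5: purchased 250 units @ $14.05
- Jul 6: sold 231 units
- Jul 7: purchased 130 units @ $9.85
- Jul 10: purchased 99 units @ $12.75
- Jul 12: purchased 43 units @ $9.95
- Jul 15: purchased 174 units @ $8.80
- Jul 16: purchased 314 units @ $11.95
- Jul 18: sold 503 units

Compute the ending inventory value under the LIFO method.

Jul 6, 231 sold [LIFO — newest first]: 231 @ $14.05 = $3,245.55
Jul 18, 503 sold [LIFO — newest first]: 314 @ $11.95 + 174 @ $8.80 + 15 @ $9.95 = $5,432.75
Total COGS = $3,245.55 + $5,432.75 = $8,678.30
Ending inventory: 66 @ $10.20 + 158 @ $9.90 + 19 @ $14.05 + 130 @ $9.85 + 99 @ $12.75 + 28 @ $9.95 = $5,325.70

Ending inventory = $5,325.70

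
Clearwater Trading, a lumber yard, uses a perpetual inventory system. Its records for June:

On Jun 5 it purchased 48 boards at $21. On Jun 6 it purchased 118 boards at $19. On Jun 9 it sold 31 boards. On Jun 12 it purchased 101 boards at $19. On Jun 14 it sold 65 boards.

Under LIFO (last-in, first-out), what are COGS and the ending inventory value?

COGS = $1,824; ending inventory = $3,345

Jun 9, 31 sold [LIFO — newest first]: 31 @ $19 = $589
Jun 14, 65 sold [LIFO — newest first]: 65 @ $19 = $1,235
Total COGS = $589 + $1,235 = $1,824
Ending inventory: 48 @ $21 + 87 @ $19 + 36 @ $19 = $3,345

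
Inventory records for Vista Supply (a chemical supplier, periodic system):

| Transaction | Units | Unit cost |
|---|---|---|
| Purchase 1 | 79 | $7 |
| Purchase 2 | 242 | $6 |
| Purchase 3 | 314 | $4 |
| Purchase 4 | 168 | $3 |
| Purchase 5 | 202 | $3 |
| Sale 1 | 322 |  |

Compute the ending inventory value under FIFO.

Ending inventory = $2,362

Sale 1 (322) [FIFO — oldest first]: 79 @ $7 + 242 @ $6 + 1 @ $4 = $2,009
Ending inventory: 313 @ $4 + 168 @ $3 + 202 @ $3 = $2,362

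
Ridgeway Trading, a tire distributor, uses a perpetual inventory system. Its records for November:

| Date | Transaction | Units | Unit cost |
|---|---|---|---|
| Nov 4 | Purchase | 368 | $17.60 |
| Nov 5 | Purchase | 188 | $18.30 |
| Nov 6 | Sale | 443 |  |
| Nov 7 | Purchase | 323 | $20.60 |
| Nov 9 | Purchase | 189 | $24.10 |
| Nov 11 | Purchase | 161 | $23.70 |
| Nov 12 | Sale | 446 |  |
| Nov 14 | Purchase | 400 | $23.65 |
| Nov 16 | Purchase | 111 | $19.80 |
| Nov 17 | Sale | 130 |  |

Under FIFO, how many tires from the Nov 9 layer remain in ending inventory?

Nov 6, 443 sold [FIFO — oldest first]: 368 @ $17.60 + 75 @ $18.30 = $7,849.30
Nov 12, 446 sold [FIFO — oldest first]: 113 @ $18.30 + 323 @ $20.60 + 10 @ $24.10 = $8,962.70
Nov 17, 130 sold [FIFO — oldest first]: 130 @ $24.10 = $3,133.00
Total COGS = $7,849.30 + $8,962.70 + $3,133.00 = $19,945.00
Ending inventory: 49 @ $24.10 + 161 @ $23.70 + 400 @ $23.65 + 111 @ $19.80 = $16,654.40

49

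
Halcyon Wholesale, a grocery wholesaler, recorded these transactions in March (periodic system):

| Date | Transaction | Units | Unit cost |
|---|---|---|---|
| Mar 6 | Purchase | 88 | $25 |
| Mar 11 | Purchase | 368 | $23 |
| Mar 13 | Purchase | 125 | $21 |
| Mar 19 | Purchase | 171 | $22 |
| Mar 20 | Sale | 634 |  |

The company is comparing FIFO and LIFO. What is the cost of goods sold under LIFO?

FIFO COGS: 88 @ $25 + 368 @ $23 + 125 @ $21 + 53 @ $22 = $14,455
LIFO COGS: 171 @ $22 + 125 @ $21 + 338 @ $23 = $14,161

COGS = $14,161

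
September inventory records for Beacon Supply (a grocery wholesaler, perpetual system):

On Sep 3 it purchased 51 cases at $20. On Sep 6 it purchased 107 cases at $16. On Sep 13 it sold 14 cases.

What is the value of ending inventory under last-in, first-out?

Sep 13, 14 sold [LIFO — newest first]: 14 @ $16 = $224
Ending inventory: 51 @ $20 + 93 @ $16 = $2,508

Ending inventory = $2,508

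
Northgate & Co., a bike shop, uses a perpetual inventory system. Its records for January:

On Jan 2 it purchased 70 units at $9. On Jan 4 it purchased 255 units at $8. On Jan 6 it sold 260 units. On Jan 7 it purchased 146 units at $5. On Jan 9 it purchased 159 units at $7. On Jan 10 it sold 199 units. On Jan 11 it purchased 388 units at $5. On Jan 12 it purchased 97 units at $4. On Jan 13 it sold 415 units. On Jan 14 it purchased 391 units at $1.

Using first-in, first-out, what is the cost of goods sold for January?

COGS = $5,733

Jan 6, 260 sold [FIFO — oldest first]: 70 @ $9 + 190 @ $8 = $2,150
Jan 10, 199 sold [FIFO — oldest first]: 65 @ $8 + 134 @ $5 = $1,190
Jan 13, 415 sold [FIFO — oldest first]: 12 @ $5 + 159 @ $7 + 244 @ $5 = $2,393
Total COGS = $2,150 + $1,190 + $2,393 = $5,733
Ending inventory: 144 @ $5 + 97 @ $4 + 391 @ $1 = $1,499
Check: goods available $7,232 = COGS $5,733 + ending $1,499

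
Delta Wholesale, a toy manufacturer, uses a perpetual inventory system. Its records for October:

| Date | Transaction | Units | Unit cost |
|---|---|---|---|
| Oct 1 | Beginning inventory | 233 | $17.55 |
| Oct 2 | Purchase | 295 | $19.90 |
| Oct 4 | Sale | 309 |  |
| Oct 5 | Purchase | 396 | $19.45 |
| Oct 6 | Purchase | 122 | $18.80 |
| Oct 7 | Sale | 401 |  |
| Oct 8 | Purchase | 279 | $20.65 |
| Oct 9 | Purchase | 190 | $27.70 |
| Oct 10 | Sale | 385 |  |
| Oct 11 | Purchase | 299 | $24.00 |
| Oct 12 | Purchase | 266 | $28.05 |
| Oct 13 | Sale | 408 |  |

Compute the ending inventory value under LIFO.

Ending inventory = $11,621.70

Oct 4, 309 sold [LIFO — newest first]: 295 @ $19.90 + 14 @ $17.55 = $6,116.20
Oct 7, 401 sold [LIFO — newest first]: 122 @ $18.80 + 279 @ $19.45 = $7,720.15
Oct 10, 385 sold [LIFO — newest first]: 190 @ $27.70 + 195 @ $20.65 = $9,289.75
Oct 13, 408 sold [LIFO — newest first]: 266 @ $28.05 + 142 @ $24.00 = $10,869.30
Total COGS = $6,116.20 + $7,720.15 + $9,289.75 + $10,869.30 = $33,995.40
Ending inventory: 219 @ $17.55 + 117 @ $19.45 + 84 @ $20.65 + 157 @ $24.00 = $11,621.70
Check: goods available $45,617.10 = COGS $33,995.40 + ending $11,621.70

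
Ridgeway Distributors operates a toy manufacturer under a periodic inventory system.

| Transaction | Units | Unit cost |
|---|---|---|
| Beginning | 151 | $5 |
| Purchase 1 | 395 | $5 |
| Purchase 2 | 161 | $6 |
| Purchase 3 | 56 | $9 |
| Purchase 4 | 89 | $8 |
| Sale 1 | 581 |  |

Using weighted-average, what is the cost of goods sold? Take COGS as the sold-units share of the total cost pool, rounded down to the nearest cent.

COGS = $3,349.61

Sale 1, sell 581: 581/852 × $4,912.00 → $3,349.61
Ending inventory (cost pool remaining) = $1,562.39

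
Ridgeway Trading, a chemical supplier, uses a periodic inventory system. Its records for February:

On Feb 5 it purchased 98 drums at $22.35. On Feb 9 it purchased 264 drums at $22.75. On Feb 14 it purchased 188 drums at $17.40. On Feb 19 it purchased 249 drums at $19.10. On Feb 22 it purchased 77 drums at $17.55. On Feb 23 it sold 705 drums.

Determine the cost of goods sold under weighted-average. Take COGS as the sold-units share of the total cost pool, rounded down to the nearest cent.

Feb 23, sell 705: 705/876 × $17,574.75 → $14,144.06
Ending inventory (cost pool remaining) = $3,430.69

COGS = $14,144.06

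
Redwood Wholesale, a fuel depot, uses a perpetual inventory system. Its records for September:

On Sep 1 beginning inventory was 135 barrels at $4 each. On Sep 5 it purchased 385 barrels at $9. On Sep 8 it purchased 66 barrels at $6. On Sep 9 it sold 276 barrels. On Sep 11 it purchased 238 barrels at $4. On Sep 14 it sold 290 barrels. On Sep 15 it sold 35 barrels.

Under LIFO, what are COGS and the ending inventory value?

Sep 9, 276 sold [LIFO — newest first]: 66 @ $6 + 210 @ $9 = $2,286
Sep 14, 290 sold [LIFO — newest first]: 238 @ $4 + 52 @ $9 = $1,420
Sep 15, 35 sold [LIFO — newest first]: 35 @ $9 = $315
Total COGS = $2,286 + $1,420 + $315 = $4,021
Ending inventory: 135 @ $4 + 88 @ $9 = $1,332
Check: goods available $5,353 = COGS $4,021 + ending $1,332

COGS = $4,021; ending inventory = $1,332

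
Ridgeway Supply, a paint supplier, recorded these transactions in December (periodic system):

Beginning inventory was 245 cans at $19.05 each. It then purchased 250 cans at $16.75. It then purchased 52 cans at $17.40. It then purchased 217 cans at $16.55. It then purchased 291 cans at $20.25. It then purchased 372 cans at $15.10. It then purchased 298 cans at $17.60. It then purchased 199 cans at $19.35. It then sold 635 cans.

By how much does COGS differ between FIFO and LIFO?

$36.70

FIFO COGS: 245 @ $19.05 + 250 @ $16.75 + 52 @ $17.40 + 88 @ $16.55 = $11,215.95
LIFO COGS: 199 @ $19.35 + 298 @ $17.60 + 138 @ $15.10 = $11,179.25
Difference = |$11,215.95 − $11,179.25| = $36.70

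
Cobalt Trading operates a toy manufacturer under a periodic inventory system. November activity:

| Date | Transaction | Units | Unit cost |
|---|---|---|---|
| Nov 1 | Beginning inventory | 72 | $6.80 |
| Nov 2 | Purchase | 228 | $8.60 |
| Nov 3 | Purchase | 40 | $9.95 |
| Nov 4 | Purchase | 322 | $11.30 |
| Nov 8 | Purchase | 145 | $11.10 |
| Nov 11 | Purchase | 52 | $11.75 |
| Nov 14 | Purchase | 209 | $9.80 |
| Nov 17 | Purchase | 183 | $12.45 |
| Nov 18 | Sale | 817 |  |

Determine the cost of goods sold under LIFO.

COGS = $9,123.45

Nov 18, 817 sold [LIFO — newest first]: 183 @ $12.45 + 209 @ $9.80 + 52 @ $11.75 + 145 @ $11.10 + 228 @ $11.30 = $9,123.45
Ending inventory: 72 @ $6.80 + 228 @ $8.60 + 40 @ $9.95 + 94 @ $11.30 = $3,910.60
Check: goods available $13,034.05 = COGS $9,123.45 + ending $3,910.60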